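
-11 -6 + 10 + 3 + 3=-1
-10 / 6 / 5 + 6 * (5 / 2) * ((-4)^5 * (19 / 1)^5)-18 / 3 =-114098641939 / 3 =-38032880646.33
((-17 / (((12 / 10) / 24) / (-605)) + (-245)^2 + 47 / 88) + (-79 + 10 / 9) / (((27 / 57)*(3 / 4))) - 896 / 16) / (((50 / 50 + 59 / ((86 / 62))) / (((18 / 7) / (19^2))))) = 244084728247 / 5619886272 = 43.43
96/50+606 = 15198/25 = 607.92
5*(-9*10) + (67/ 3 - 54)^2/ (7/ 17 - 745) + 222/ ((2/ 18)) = 176197831/ 113922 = 1546.65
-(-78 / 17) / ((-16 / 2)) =-39 / 68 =-0.57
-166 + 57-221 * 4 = -993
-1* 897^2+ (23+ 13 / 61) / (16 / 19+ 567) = -804608.96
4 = 4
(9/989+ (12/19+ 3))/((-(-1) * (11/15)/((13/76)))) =3335085/3927319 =0.85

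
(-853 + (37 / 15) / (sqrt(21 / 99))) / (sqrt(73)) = sqrt(73) * (-89565 + 37 * sqrt(231)) / 7665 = -99.21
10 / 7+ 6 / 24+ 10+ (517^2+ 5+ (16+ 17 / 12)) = 5613785 / 21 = 267323.10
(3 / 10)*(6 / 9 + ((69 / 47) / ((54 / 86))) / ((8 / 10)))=6073 / 5640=1.08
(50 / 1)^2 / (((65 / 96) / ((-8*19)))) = -7296000 / 13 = -561230.77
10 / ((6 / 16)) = 80 / 3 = 26.67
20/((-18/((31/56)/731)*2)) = -155/368424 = -0.00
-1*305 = -305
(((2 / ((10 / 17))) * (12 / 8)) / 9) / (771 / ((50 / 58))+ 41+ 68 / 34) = 85 / 140604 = 0.00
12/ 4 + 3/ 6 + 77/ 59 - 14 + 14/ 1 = 567/ 118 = 4.81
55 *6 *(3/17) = 990/17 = 58.24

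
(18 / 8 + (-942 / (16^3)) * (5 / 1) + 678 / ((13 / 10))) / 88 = 5.94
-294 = -294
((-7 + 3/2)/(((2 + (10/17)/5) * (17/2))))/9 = -11/324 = -0.03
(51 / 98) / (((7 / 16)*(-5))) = -0.24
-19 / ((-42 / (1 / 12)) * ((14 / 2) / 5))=0.03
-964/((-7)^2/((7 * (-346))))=333544/7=47649.14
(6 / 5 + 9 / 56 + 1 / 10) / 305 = 409 / 85400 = 0.00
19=19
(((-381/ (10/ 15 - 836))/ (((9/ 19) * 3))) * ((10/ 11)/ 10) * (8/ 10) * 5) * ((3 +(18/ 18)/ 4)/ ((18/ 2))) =31369/ 744282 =0.04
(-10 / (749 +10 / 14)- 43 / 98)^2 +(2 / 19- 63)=-19691281342261 / 314103967744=-62.69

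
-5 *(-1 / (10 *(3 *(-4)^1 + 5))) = -1 / 14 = -0.07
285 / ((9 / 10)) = 316.67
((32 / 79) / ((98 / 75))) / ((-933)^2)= 400 / 1123220973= 0.00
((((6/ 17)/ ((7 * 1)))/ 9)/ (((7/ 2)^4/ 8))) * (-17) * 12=-1024/ 16807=-0.06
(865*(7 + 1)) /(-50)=-692 /5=-138.40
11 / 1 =11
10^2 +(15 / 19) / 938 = 1782215 / 17822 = 100.00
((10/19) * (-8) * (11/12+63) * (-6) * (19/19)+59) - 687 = 18748/19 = 986.74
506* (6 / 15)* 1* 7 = 7084 / 5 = 1416.80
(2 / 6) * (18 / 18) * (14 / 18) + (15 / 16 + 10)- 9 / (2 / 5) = -4883 / 432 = -11.30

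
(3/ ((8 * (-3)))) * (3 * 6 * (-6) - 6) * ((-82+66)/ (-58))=3.93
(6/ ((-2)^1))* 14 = -42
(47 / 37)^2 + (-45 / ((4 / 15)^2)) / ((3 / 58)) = -133973203 / 10952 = -12232.76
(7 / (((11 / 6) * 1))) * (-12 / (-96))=21 / 44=0.48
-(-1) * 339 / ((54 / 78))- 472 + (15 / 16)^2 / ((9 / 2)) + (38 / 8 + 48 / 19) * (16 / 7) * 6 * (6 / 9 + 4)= 3527953 / 7296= 483.55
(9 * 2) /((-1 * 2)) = -9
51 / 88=0.58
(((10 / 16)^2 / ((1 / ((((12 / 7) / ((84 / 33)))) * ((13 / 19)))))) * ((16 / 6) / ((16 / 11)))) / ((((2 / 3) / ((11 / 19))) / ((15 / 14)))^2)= 9635608125 / 33727404032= 0.29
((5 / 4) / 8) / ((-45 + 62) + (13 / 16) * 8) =0.01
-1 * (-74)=74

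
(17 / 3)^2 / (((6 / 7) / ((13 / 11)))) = 26299 / 594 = 44.27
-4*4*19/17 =-304/17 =-17.88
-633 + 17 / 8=-5047 / 8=-630.88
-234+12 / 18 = -700 / 3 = -233.33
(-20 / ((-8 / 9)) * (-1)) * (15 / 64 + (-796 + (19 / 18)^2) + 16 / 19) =390935215 / 21888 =17860.71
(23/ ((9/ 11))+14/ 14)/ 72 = 0.40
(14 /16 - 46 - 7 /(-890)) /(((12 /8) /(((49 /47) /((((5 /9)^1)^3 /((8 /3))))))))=-1274977746 /2614375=-487.68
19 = 19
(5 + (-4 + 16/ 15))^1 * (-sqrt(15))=-31 * sqrt(15)/ 15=-8.00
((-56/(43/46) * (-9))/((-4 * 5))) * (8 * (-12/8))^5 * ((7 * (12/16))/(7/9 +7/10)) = 19470108672/817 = 23831222.36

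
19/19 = 1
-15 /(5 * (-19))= 3 /19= 0.16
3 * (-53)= -159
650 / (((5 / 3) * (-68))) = -195 / 34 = -5.74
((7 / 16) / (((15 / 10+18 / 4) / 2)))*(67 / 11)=469 / 528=0.89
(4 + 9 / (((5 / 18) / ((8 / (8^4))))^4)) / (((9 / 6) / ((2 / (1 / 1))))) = 10737418299049 / 2013265920000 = 5.33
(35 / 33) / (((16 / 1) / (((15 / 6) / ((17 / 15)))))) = 875 / 5984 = 0.15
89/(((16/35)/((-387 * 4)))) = -1205505/4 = -301376.25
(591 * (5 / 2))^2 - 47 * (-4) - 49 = 8732581 / 4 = 2183145.25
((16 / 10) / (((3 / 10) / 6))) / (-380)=-0.08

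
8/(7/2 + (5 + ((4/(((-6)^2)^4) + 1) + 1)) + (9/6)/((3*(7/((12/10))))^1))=117573120/155574467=0.76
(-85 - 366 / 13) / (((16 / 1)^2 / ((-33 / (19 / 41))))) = 1990263 / 63232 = 31.48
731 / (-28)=-731 / 28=-26.11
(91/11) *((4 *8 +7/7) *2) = 546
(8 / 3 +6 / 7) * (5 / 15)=74 / 63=1.17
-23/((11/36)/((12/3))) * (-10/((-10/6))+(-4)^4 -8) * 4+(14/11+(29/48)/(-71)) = -305907.10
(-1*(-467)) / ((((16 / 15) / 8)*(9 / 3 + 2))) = 700.50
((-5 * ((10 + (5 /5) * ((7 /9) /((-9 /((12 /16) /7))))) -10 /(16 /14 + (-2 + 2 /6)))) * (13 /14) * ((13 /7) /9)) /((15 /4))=-5838781 /785862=-7.43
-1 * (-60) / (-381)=-0.16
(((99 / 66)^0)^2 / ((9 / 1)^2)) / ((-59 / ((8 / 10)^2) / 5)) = -16 / 23895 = -0.00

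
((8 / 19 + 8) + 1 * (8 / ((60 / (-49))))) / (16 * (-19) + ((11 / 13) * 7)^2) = -90922 / 12952395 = -0.01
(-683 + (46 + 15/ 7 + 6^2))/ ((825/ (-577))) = 2418784/ 5775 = 418.84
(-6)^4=1296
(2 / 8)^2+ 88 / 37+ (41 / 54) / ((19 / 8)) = 838373 / 303696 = 2.76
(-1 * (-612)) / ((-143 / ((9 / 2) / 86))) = -0.22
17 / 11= 1.55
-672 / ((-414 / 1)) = 112 / 69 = 1.62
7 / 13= 0.54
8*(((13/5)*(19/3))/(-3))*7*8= -110656/45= -2459.02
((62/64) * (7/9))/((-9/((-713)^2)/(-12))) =110316073/216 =510722.56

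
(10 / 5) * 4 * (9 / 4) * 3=54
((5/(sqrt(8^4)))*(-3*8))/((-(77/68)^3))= 589560/456533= 1.29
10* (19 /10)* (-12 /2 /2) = -57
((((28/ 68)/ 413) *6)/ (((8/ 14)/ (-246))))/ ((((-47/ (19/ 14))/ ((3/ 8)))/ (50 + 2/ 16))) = 8434233/ 6034048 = 1.40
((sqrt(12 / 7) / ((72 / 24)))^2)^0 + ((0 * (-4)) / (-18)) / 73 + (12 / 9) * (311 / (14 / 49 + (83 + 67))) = 2966 / 789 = 3.76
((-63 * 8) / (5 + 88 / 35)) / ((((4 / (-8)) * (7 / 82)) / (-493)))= -774703.57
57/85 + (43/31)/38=70801/100130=0.71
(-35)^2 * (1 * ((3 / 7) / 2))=525 / 2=262.50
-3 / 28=-0.11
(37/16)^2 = 1369/256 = 5.35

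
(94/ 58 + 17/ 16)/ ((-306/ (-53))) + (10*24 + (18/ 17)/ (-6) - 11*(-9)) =16057835/ 47328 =339.29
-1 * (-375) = 375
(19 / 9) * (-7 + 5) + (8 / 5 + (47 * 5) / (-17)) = -12581 / 765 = -16.45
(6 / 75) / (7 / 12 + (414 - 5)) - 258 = -31701726 / 122875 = -258.00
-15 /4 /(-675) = 1 /180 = 0.01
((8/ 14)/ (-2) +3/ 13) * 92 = -5.05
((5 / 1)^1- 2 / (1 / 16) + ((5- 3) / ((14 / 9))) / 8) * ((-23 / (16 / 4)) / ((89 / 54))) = 93.64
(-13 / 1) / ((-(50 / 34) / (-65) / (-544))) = 1562912 / 5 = 312582.40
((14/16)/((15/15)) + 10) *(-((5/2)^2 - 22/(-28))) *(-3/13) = 51417/2912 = 17.66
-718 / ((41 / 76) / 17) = -927656 / 41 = -22625.76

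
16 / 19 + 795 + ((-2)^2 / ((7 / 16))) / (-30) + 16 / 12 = 529919 / 665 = 796.87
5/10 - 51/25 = -77/50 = -1.54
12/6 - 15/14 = 13/14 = 0.93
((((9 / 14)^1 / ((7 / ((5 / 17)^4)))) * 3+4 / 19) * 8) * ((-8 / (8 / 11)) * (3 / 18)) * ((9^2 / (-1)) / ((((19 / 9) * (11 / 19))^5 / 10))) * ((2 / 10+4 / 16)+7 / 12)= 1089333484106094 / 1138455624691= 956.85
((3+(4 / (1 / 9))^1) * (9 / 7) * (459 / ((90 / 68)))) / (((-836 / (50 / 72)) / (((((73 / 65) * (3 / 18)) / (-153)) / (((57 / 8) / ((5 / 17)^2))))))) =1825 / 8505882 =0.00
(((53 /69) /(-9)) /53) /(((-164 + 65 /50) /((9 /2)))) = 5 /112263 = 0.00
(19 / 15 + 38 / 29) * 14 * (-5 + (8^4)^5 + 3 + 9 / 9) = 1206263339553323761710 / 29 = 41595287570804267645.17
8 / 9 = 0.89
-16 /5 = -3.20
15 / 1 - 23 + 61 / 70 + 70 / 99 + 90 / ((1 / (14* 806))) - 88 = 1015465.58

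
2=2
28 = 28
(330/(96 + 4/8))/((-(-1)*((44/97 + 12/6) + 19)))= 64020/401633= 0.16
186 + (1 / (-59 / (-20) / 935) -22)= 28376 / 59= 480.95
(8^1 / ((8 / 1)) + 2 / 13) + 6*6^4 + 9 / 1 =101220 / 13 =7786.15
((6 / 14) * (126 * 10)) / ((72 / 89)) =1335 / 2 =667.50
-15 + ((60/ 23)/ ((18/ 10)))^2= -61415/ 4761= -12.90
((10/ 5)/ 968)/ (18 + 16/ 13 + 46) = 13/ 410432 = 0.00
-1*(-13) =13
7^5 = 16807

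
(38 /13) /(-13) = -38 /169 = -0.22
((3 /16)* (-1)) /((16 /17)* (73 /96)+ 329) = -153 /269048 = -0.00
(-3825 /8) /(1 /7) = -26775 /8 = -3346.88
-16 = -16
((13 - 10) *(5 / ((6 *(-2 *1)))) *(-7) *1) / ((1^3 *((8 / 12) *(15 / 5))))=35 / 8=4.38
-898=-898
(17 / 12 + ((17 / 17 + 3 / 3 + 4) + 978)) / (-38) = -11825 / 456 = -25.93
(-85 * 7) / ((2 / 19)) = -11305 / 2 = -5652.50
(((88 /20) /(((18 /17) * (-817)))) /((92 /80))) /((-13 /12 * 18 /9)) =1496 /732849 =0.00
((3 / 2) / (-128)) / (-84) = 1 / 7168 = 0.00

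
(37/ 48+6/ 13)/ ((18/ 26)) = 769/ 432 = 1.78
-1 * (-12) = 12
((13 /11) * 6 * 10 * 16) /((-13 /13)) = -12480 /11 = -1134.55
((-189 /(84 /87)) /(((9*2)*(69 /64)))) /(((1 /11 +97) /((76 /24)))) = -6061 /18423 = -0.33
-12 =-12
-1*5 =-5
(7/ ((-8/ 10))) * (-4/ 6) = 35/ 6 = 5.83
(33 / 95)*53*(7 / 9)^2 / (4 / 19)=28567 / 540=52.90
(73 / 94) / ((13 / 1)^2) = 73 / 15886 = 0.00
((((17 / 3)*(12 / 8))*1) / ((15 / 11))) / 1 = 187 / 30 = 6.23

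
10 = 10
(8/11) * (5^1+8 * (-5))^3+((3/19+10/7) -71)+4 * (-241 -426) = -49623836/1463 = -33919.23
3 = 3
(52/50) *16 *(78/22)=16224/275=59.00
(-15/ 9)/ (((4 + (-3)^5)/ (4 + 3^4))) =425/ 717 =0.59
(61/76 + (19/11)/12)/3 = 1187/3762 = 0.32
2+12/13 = 38/13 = 2.92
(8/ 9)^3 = 512/ 729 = 0.70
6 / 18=1 / 3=0.33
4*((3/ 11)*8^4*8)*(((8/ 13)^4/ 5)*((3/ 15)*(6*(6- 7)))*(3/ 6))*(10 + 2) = -57982058496/ 7854275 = -7382.23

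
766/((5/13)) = 9958/5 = 1991.60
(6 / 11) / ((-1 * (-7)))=6 / 77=0.08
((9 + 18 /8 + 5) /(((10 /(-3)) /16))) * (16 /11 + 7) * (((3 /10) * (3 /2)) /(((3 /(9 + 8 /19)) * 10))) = -1947699 /20900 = -93.19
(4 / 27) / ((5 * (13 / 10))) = 0.02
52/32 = 13/8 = 1.62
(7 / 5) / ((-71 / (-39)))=273 / 355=0.77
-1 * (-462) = 462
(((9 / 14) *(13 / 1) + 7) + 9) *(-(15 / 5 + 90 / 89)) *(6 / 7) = -52173 / 623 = -83.74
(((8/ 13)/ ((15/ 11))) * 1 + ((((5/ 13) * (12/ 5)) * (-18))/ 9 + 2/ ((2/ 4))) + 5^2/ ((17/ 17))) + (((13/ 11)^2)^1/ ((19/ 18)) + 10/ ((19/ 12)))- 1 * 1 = 15351802/ 448305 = 34.24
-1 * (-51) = 51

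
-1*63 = -63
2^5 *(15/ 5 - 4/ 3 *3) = -32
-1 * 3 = -3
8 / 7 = 1.14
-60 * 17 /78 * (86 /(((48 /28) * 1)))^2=-7701085 /234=-32910.62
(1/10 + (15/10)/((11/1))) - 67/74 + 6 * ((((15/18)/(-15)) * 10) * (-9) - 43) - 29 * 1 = -1048713/4070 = -257.67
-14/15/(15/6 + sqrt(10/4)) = -0.23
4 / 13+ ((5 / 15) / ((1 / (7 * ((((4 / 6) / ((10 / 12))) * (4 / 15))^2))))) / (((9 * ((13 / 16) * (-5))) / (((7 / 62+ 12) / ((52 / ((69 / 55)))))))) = 22380156068 / 72936703125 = 0.31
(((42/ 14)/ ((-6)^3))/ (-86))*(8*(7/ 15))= 7/ 11610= 0.00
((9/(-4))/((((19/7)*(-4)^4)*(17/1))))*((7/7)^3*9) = -567/330752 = -0.00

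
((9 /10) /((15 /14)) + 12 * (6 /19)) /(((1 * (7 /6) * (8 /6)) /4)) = 39582 /3325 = 11.90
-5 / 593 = -0.01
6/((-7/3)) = -2.57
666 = 666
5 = 5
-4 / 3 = -1.33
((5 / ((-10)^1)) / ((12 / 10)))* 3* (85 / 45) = -85 / 36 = -2.36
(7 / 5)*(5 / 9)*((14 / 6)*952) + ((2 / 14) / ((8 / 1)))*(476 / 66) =2052665 / 1188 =1727.83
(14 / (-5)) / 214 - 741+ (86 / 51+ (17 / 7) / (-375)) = -1176741341 / 1591625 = -739.33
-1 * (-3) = 3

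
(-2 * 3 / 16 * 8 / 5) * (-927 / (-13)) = -2781 / 65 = -42.78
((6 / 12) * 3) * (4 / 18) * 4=1.33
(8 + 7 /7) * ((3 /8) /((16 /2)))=27 /64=0.42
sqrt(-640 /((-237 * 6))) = 8 * sqrt(395) /237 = 0.67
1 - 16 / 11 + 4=39 / 11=3.55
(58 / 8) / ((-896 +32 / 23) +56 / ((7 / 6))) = -0.01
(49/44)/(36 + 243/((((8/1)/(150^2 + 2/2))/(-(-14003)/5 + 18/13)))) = 6370/10954180419237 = 0.00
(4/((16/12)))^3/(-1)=-27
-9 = -9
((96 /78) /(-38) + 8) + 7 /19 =2059 /247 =8.34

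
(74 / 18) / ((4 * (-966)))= -37 / 34776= -0.00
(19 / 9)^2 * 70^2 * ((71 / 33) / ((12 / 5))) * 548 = 86030451500 / 8019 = 10728326.66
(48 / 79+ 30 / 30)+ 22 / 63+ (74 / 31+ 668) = 103733923 / 154287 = 672.34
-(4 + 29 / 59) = -265 / 59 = -4.49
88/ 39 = 2.26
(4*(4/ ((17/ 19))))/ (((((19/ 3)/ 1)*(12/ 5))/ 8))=160/ 17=9.41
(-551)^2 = 303601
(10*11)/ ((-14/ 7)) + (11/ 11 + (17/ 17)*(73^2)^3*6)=908005357680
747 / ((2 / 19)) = 14193 / 2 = 7096.50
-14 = -14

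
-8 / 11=-0.73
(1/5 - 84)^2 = 175561/25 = 7022.44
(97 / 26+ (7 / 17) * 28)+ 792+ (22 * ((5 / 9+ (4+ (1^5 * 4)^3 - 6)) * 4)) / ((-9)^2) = 282012209 / 322218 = 875.22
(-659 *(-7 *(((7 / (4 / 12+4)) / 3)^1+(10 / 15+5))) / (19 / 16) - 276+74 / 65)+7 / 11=74708341 / 3135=23830.41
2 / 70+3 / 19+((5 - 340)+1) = -221986 / 665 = -333.81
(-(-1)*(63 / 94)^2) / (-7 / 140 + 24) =19845 / 1058111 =0.02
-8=-8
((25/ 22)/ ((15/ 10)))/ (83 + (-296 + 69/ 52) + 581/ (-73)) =-94900/ 27512859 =-0.00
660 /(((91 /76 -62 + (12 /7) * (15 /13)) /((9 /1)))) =-41081040 /406831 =-100.98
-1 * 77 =-77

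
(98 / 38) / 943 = 49 / 17917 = 0.00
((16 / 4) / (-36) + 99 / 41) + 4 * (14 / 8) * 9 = 24097 / 369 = 65.30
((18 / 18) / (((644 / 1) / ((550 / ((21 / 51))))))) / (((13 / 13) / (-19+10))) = -42075 / 2254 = -18.67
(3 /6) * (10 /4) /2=5 /8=0.62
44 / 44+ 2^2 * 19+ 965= 1042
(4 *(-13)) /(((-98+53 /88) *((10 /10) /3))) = 4576 /2857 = 1.60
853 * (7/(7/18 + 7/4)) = 30708/11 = 2791.64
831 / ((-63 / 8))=-2216 / 21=-105.52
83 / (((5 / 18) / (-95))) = -28386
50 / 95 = 10 / 19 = 0.53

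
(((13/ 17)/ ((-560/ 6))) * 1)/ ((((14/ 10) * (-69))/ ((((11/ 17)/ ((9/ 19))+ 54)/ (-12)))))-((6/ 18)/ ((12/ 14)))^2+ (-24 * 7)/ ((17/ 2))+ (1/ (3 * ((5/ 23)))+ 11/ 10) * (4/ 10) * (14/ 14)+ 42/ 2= 45102602543/ 21105554400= 2.14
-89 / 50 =-1.78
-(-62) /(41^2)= 62 /1681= 0.04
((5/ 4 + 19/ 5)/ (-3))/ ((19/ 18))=-303/ 190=-1.59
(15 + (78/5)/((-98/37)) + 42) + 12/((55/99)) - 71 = 419/245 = 1.71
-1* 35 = -35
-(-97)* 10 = 970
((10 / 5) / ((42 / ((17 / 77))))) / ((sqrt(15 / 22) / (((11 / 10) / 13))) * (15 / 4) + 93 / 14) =-255068 / 4729800159 + 11050 * sqrt(330) / 675685737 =0.00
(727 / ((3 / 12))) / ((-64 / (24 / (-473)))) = 2181 / 946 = 2.31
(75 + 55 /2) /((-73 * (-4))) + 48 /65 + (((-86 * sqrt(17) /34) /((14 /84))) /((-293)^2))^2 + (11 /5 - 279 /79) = -90984647344379853 /375727253449204280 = -0.24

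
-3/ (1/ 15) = -45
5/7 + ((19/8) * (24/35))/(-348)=2881/4060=0.71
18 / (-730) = -9 / 365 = -0.02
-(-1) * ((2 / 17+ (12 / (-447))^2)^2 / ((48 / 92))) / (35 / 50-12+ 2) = -114756560870 / 39741762137031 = -0.00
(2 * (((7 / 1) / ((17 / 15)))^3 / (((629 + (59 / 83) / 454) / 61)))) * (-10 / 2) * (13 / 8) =-28826624019375 / 77632071854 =-371.32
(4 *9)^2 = 1296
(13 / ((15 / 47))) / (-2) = -611 / 30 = -20.37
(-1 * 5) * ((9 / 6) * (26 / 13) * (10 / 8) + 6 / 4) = -105 / 4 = -26.25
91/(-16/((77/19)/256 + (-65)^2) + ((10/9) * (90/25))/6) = 1870093407/13622494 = 137.28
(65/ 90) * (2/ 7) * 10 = 2.06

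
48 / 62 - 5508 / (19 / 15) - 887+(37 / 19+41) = -3057911 / 589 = -5191.70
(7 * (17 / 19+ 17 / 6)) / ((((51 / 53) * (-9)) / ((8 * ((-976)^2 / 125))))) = -1413622784 / 7695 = -183706.66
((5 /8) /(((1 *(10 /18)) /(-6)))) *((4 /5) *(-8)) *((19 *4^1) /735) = 5472 /1225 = 4.47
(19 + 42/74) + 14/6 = 2431/111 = 21.90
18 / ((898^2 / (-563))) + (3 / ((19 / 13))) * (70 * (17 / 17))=1100645187 / 7660838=143.67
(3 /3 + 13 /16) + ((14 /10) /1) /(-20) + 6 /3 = 3.74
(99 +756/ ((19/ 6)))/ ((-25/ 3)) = -19251/ 475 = -40.53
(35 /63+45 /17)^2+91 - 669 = -13290302 /23409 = -567.74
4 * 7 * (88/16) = 154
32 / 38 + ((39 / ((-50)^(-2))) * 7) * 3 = 38902516 / 19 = 2047500.84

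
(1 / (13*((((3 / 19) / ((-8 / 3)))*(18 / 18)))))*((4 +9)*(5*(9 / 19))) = -40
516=516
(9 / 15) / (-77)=-3 / 385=-0.01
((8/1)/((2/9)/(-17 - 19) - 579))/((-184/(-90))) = -14580/2157377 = -0.01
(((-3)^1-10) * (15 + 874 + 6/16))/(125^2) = -18499/25000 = -0.74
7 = 7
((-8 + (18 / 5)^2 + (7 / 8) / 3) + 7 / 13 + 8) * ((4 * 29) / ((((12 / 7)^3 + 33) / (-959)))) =-1026062065399 / 25441650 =-40330.01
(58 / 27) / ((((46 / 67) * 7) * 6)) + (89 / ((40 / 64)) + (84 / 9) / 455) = 241576063 / 1695330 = 142.50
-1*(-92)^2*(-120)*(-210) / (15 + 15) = -7109760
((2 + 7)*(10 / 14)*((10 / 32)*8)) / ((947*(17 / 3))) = 675 / 225386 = 0.00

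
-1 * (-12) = 12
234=234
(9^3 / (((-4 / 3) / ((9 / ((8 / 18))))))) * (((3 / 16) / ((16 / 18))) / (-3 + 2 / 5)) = 23914845 / 26624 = 898.24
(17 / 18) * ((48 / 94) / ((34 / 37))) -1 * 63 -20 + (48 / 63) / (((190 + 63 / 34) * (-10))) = -884990543 / 10730335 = -82.48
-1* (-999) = 999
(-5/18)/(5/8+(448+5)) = -20/32661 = -0.00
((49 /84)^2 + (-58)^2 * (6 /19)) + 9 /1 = 2932051 /2736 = 1071.66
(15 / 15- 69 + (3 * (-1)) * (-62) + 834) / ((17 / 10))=560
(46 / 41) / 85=46 / 3485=0.01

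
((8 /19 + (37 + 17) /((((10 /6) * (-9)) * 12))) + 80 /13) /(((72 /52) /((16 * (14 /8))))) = 126.89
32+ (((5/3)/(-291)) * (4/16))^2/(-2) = 780420071/24388128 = 32.00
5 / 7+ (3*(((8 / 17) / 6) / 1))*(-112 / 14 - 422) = -11955 / 119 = -100.46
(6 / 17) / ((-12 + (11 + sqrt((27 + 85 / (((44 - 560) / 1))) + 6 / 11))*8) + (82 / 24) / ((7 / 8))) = 25001361 / 4106720413 - 882*sqrt(220531047) / 4106720413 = 0.00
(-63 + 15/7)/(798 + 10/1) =-0.08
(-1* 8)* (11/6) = -44/3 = -14.67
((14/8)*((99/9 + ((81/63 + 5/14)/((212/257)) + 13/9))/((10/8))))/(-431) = -77123/1644696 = -0.05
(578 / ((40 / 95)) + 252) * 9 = 14622.75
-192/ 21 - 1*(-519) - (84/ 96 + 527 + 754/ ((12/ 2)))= -143.68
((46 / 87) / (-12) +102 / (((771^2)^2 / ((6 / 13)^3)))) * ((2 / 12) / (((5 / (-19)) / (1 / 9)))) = 4188359842127993 / 1350817932562317180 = 0.00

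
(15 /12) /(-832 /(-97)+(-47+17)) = -485 /8312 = -0.06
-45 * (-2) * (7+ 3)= 900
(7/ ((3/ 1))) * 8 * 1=18.67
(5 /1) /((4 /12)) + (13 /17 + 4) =336 /17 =19.76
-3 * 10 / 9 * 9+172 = 142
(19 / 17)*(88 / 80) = 209 / 170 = 1.23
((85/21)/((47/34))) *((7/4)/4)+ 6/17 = 31333/19176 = 1.63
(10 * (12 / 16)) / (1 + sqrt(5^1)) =-15 / 8 + 15 * sqrt(5) / 8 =2.32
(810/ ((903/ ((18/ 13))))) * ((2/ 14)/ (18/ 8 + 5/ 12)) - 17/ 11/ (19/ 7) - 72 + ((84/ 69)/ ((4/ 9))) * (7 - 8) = -19814000741/ 263337074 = -75.24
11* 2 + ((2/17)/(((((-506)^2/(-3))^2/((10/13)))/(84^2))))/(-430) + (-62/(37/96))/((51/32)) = -6689046638799768/84741396491323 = -78.93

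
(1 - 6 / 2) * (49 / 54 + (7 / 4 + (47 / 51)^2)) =-7.01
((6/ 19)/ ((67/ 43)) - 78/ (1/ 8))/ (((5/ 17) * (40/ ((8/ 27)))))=-4499866/ 286425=-15.71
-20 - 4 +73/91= -2111/91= -23.20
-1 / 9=-0.11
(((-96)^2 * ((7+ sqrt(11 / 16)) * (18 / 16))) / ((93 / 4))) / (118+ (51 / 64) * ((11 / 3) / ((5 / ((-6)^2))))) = 25.11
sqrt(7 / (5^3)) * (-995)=-199 * sqrt(35) / 5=-235.46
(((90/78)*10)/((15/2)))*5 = 7.69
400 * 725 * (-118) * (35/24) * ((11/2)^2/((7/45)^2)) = -436706015625/7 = -62386573660.71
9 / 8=1.12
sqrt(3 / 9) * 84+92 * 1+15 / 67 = 28 * sqrt(3)+6179 / 67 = 140.72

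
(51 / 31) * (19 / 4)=969 / 124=7.81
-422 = -422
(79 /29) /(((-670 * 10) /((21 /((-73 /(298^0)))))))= 1659 /14183900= 0.00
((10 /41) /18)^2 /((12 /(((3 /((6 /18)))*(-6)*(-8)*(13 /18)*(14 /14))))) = 650 /136161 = 0.00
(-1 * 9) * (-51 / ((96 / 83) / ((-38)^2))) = 4584339 / 8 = 573042.38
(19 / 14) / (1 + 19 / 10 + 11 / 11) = 95 / 273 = 0.35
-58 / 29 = -2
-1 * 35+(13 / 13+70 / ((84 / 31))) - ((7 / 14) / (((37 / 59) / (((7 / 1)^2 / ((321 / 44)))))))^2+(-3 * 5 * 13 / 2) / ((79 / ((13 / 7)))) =-3052865682505 / 78007910337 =-39.14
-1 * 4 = -4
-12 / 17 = -0.71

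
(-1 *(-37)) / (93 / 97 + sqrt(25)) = 3589 / 578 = 6.21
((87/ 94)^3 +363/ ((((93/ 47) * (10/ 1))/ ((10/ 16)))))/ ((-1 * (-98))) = 0.13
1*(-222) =-222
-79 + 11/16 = -1253/16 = -78.31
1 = 1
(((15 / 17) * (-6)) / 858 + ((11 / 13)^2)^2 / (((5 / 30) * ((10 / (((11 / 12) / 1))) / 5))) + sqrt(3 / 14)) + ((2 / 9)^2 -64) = -62.08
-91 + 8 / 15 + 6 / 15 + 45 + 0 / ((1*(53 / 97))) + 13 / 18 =-3991 / 90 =-44.34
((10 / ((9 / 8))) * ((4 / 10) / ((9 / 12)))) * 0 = 0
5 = 5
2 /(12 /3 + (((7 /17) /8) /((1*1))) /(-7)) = 272 /543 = 0.50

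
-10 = -10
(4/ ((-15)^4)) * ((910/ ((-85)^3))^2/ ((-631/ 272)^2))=33918976/ 1052202810687890625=0.00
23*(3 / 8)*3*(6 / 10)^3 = 5589 / 1000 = 5.59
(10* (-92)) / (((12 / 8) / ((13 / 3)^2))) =-310960 / 27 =-11517.04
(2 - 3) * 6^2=-36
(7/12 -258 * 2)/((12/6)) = -6185/24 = -257.71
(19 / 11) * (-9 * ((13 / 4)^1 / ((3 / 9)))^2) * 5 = -1300455 / 176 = -7388.95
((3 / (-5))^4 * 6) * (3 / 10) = 729 / 3125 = 0.23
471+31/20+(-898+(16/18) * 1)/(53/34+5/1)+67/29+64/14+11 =2881709111/8148420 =353.65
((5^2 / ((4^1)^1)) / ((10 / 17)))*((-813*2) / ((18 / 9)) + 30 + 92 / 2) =-62645 / 8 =-7830.62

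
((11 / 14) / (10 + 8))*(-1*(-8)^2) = -176 / 63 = -2.79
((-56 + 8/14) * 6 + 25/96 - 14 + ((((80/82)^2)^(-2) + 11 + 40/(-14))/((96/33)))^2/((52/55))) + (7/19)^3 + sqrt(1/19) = -1816509221187259530102929/5413124450549760000000 + sqrt(19)/19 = -335.35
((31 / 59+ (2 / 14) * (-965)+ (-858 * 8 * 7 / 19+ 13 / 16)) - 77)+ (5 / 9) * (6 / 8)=-1032769907 / 376656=-2741.94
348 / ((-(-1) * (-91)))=-348 / 91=-3.82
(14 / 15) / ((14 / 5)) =1 / 3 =0.33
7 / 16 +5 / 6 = 61 / 48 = 1.27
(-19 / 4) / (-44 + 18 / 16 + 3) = 38 / 319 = 0.12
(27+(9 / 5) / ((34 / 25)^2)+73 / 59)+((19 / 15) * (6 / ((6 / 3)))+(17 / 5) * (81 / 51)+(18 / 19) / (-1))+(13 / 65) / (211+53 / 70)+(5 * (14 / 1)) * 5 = 37213538765783 / 96043849740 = 387.46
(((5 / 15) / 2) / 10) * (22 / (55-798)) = -11 / 22290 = -0.00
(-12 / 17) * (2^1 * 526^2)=-6640224 / 17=-390601.41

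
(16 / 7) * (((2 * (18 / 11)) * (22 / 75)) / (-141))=-128 / 8225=-0.02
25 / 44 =0.57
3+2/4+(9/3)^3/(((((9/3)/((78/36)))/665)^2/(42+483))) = 3269701097.25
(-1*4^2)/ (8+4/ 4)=-16/ 9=-1.78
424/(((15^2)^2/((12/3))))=1696/50625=0.03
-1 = -1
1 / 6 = 0.17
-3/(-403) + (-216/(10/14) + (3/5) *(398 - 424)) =-128151/403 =-317.99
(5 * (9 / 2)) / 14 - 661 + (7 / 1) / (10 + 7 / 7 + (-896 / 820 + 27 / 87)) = -280087813 / 425208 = -658.71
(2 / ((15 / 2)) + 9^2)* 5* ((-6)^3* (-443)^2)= -17224382232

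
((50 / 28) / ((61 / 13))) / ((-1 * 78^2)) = -25 / 399672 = -0.00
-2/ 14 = -1/ 7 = -0.14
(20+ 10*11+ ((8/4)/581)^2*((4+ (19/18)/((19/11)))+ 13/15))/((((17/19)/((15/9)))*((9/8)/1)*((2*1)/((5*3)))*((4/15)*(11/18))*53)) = 1875996194200/10036701213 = 186.91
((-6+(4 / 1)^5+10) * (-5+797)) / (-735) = -271392 / 245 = -1107.72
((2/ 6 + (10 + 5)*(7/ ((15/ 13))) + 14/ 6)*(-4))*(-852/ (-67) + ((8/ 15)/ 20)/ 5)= -359268616/ 75375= -4766.42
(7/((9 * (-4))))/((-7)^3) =1/1764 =0.00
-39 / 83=-0.47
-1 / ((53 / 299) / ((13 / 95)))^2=-15108769 / 25351225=-0.60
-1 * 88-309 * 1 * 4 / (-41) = -2372 / 41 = -57.85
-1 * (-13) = 13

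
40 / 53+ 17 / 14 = 1461 / 742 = 1.97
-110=-110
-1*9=-9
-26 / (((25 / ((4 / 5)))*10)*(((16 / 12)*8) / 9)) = -351 / 5000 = -0.07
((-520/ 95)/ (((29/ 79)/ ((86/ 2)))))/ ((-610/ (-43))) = -7595692/ 168055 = -45.20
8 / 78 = 4 / 39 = 0.10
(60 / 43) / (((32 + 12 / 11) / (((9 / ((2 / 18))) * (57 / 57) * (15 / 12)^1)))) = 66825 / 15652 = 4.27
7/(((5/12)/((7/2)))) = 294/5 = 58.80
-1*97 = -97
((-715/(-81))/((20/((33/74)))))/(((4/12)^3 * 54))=1573/15984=0.10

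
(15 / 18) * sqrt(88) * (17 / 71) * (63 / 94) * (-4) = -3570 * sqrt(22) / 3337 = -5.02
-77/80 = -0.96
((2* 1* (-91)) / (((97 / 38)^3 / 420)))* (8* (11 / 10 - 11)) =332197721856 / 912673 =363983.29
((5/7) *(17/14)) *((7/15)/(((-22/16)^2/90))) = 16320/847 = 19.27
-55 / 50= -11 / 10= -1.10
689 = 689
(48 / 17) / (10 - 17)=-48 / 119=-0.40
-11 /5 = -2.20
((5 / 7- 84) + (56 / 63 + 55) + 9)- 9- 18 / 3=-2104 / 63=-33.40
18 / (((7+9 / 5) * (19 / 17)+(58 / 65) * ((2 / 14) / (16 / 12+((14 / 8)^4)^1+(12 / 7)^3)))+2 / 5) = 13753818975 / 7826983217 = 1.76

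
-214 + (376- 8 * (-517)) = 4298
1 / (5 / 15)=3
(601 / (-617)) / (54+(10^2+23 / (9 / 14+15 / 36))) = -53489 / 9648646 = -0.01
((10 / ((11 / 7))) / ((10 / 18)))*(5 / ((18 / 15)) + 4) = 1029 / 11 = 93.55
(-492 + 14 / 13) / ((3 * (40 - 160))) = 3191 / 2340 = 1.36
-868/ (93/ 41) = -1148/ 3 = -382.67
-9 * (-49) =441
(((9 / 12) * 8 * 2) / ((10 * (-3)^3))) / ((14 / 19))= -19 / 315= -0.06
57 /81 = 19 /27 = 0.70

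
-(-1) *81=81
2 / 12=1 / 6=0.17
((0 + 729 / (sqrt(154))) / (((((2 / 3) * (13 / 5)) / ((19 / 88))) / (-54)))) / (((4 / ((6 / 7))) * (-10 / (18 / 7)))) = 30292137 * sqrt(154) / 17265248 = 21.77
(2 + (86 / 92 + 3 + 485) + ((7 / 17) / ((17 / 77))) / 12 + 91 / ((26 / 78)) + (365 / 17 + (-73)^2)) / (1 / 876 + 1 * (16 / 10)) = 178018466855 / 46615411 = 3818.88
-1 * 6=-6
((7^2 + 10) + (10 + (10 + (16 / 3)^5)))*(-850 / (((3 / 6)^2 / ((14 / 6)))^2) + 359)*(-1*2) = 1416227905274 / 2187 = 647566486.18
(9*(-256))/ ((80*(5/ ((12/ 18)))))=-96/ 25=-3.84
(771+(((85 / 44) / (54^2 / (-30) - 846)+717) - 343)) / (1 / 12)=237591655 / 17292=13739.98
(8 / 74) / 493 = 4 / 18241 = 0.00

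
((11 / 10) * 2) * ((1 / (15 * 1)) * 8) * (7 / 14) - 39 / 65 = -1 / 75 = -0.01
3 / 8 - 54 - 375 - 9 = -437.62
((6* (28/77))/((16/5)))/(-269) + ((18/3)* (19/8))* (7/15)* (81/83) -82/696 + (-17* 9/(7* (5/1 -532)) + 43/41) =14180943764539/1901016562830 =7.46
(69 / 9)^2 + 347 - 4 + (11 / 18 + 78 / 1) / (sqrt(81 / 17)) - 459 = -515 / 9 + 1415* sqrt(17) / 162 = -21.21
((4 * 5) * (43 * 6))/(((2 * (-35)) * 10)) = -258/35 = -7.37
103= 103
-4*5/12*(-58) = 290/3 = 96.67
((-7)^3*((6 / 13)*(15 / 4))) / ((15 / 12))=-6174 / 13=-474.92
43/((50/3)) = 129/50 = 2.58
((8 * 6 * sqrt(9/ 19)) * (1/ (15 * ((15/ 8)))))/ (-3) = -0.39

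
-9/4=-2.25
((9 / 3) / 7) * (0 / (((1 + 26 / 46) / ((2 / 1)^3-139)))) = 0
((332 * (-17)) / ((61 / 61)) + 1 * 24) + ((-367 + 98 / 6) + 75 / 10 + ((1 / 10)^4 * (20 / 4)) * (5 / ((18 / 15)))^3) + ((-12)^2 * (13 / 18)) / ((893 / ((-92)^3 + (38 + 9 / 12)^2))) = -297742919159 / 3086208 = -96475.32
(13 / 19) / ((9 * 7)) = 13 / 1197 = 0.01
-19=-19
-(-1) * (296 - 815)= -519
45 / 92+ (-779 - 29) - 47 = -78615 / 92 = -854.51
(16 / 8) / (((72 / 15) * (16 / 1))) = 5 / 192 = 0.03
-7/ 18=-0.39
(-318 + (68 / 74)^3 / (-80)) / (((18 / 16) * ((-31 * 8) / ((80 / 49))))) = 1288651624 / 692477163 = 1.86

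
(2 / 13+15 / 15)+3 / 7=1.58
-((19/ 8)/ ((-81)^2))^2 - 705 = -1942268051881/ 2754990144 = -705.00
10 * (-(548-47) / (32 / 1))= -2505 / 16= -156.56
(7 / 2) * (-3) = -10.50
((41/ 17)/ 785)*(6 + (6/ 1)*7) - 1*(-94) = 94.15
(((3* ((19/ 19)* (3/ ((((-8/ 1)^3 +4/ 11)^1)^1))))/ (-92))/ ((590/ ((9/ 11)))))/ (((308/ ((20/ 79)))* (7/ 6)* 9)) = 9/ 433599257168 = 0.00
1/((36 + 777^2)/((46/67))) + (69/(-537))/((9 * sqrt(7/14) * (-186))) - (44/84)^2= -543855841/1982160495 + 23 * sqrt(2)/299646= -0.27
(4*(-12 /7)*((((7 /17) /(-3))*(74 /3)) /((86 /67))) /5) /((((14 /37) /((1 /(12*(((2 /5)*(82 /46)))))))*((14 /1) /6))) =2109629 /4405737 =0.48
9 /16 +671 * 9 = 96633 /16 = 6039.56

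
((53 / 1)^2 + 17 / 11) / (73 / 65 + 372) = 7.53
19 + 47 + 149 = 215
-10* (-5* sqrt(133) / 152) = 3.79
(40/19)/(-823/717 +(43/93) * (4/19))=-2.00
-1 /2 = -0.50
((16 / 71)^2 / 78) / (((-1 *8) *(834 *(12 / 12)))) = -8 / 81981783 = -0.00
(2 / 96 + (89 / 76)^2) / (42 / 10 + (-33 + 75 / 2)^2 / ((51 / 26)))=512635 / 5347854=0.10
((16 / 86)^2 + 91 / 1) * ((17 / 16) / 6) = 2861491 / 177504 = 16.12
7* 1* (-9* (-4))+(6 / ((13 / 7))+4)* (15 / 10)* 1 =262.85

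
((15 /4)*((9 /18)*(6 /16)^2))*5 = 675 /512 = 1.32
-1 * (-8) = 8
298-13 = 285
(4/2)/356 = 1/178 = 0.01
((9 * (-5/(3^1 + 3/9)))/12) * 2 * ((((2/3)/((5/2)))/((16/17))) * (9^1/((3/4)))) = -153/20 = -7.65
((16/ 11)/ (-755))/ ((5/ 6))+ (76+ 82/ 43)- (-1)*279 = 637280047/ 1785575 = 356.90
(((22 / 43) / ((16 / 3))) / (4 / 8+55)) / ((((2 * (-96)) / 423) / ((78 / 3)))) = -20163 / 203648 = -0.10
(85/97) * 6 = 510/97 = 5.26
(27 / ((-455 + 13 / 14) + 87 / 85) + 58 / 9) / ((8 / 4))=1721122 / 539127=3.19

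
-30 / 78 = -5 / 13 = -0.38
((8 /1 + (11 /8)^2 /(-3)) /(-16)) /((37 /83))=-117445 /113664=-1.03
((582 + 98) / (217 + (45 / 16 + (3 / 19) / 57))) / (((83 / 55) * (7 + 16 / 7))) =3927680 / 17791631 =0.22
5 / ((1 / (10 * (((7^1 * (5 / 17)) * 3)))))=5250 / 17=308.82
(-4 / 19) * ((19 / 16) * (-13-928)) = 941 / 4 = 235.25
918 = 918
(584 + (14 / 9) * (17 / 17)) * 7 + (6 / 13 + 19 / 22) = 10553951 / 2574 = 4100.21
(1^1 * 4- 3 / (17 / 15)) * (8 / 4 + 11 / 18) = 1081 / 306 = 3.53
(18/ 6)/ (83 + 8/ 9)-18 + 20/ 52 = -172544/ 9815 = -17.58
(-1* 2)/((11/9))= -18/11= -1.64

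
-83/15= -5.53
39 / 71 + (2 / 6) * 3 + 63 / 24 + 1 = 2939 / 568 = 5.17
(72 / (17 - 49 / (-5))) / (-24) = -15 / 134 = -0.11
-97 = -97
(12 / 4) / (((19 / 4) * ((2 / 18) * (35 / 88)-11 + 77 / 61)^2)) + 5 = 20863129859183 / 4167024253411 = 5.01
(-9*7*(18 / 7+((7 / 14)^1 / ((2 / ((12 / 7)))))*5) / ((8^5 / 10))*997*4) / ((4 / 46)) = -34052535 / 8192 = -4156.80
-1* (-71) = 71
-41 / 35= -1.17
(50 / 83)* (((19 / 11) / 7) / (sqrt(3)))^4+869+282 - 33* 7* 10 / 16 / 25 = 1202913525053243 / 1050372865080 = 1145.23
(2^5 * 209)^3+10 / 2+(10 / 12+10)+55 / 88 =7179596464523 / 24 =299149852688.46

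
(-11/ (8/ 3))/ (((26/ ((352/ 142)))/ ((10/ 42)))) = -605/ 6461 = -0.09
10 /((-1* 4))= -5 /2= -2.50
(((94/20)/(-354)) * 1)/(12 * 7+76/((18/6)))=-47/387040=-0.00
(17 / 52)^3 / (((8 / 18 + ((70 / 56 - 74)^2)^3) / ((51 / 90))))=8018016 / 60034445628045749705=0.00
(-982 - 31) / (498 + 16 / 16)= -1013 / 499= -2.03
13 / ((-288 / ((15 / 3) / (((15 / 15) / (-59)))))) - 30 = -4805 / 288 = -16.68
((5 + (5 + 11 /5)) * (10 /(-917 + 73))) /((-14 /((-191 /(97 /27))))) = -314577 /573076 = -0.55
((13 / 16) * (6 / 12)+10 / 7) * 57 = 104.58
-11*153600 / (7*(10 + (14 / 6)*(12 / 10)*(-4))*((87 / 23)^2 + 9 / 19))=3537952000 / 260001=13607.46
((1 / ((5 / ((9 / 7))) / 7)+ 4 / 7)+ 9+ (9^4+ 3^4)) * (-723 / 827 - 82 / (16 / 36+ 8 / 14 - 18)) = 407364375648 / 15485575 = 26306.05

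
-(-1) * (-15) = -15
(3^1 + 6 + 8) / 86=17 / 86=0.20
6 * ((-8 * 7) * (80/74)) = -13440/37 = -363.24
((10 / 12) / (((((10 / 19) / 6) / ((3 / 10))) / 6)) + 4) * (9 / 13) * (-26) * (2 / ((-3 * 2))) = 633 / 5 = 126.60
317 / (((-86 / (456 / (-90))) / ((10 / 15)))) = 12.45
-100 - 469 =-569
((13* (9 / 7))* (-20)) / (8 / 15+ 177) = -35100 / 18641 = -1.88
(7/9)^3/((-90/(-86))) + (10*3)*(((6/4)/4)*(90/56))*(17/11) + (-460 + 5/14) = -17429332507/40415760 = -431.25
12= 12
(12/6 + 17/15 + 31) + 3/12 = 2063/60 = 34.38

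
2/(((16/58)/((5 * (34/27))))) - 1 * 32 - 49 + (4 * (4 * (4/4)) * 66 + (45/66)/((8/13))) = 4855385/4752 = 1021.76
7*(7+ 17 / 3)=266 / 3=88.67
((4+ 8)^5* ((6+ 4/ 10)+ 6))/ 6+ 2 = 2571274/ 5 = 514254.80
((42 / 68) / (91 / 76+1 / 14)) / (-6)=-931 / 11475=-0.08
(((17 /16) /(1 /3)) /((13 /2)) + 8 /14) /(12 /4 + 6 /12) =773 /2548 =0.30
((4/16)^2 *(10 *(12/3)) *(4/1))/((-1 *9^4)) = -10/6561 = -0.00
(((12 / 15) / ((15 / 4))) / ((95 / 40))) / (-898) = -64 / 639825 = -0.00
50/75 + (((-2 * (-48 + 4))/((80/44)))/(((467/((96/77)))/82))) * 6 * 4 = 12501938/49035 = 254.96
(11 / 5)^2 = 4.84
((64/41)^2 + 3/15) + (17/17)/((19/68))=992599/159695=6.22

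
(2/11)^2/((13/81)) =324/1573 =0.21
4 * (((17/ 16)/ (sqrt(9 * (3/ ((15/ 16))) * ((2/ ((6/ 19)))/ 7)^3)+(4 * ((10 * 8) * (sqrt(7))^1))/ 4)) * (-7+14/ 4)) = -87465/ (608 * sqrt(1995)+470400 * sqrt(7)) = -0.07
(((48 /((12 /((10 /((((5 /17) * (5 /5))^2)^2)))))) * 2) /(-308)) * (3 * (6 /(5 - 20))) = 2004504 /48125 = 41.65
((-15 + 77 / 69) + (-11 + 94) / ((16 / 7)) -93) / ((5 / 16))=-77911 / 345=-225.83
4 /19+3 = 61 /19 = 3.21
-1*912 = -912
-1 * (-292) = 292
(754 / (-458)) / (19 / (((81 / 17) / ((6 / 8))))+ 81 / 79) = -3216564 / 7846685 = -0.41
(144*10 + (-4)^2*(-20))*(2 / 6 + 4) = 14560 / 3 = 4853.33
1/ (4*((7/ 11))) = 11/ 28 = 0.39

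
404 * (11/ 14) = 2222/ 7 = 317.43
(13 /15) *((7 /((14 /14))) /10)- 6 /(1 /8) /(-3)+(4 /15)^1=16.87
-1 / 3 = -0.33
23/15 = 1.53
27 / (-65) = -27 / 65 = -0.42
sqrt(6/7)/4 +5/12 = sqrt(42)/28 +5/12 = 0.65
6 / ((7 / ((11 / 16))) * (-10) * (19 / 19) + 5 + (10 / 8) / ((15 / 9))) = -88 / 1409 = -0.06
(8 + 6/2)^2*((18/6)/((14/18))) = 3267/7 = 466.71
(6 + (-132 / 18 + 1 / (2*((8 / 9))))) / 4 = -37 / 192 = -0.19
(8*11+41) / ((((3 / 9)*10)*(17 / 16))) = 3096 / 85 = 36.42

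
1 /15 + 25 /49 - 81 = -59111 /735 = -80.42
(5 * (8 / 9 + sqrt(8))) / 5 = 8 / 9 + 2 * sqrt(2) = 3.72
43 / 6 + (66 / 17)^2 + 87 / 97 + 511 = 89840647 / 168198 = 534.14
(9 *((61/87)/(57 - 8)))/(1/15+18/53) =145485/458983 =0.32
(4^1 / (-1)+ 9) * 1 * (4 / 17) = 20 / 17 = 1.18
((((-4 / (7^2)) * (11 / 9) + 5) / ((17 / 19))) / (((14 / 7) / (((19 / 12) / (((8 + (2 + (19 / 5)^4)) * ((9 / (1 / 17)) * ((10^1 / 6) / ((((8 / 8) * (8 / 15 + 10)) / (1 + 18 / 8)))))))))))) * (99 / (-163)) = -16948128725 / 110648908218303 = -0.00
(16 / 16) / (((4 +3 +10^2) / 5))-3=-316 / 107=-2.95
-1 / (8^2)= -1 / 64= -0.02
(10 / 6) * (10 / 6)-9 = -56 / 9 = -6.22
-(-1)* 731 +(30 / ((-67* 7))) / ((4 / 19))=685393 / 938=730.70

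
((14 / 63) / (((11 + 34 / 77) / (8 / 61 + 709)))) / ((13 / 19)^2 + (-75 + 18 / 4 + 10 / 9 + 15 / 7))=-33667615212 / 163236084119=-0.21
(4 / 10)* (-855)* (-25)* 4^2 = 136800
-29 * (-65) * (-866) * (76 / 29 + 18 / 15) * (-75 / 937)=467769900 / 937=499220.81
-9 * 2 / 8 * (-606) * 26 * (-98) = -3474198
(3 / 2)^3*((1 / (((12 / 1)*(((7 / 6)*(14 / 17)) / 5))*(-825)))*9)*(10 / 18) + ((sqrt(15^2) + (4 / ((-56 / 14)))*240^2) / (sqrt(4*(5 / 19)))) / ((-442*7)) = -153 / 17248 + 11517*sqrt(95) / 6188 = 18.13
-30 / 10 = -3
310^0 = 1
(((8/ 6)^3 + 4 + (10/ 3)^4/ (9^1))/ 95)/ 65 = 14644/ 4501575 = 0.00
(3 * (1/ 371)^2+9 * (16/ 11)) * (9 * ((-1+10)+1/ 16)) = 25865539785/ 24224816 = 1067.73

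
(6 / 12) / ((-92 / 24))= -3 / 23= -0.13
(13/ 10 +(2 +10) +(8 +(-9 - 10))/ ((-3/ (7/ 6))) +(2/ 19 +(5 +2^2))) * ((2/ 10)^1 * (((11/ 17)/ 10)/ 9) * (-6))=-14762/ 64125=-0.23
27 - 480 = -453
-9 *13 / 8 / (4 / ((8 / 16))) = -117 / 64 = -1.83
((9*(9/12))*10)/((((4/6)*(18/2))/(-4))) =-45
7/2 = 3.50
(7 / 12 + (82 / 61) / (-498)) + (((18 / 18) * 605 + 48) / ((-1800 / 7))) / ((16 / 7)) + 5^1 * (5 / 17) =0.94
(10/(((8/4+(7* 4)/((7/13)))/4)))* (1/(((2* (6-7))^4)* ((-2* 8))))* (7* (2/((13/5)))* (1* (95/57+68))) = -36575/33696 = -1.09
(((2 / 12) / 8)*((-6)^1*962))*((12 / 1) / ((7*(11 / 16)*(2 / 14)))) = -23088 / 11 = -2098.91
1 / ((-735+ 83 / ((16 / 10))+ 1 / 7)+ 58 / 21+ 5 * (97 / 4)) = -168 / 93907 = -0.00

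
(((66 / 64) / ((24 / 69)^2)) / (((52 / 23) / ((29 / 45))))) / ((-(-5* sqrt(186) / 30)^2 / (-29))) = 112556917 / 8253440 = 13.64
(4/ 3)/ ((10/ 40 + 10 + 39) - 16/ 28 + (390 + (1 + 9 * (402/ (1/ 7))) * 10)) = 112/ 21311529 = 0.00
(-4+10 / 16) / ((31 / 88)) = -297 / 31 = -9.58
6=6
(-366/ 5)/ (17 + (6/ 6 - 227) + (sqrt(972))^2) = -366/ 3815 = -0.10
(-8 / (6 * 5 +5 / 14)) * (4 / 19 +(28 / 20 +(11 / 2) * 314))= -18392416 / 40375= -455.54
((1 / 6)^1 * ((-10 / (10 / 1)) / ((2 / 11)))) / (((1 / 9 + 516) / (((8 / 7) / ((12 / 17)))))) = -187 / 65030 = -0.00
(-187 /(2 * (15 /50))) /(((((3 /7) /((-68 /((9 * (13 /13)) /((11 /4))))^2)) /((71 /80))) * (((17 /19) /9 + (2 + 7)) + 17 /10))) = -308748469645 /11966616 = -25800.82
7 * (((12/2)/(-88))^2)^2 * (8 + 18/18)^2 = 45927/3748096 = 0.01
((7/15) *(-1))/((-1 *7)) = 1/15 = 0.07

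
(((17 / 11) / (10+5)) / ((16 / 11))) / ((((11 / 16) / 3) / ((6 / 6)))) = 17 / 55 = 0.31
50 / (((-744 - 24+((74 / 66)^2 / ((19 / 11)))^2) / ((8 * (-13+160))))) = -208043866800 / 2715433487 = -76.62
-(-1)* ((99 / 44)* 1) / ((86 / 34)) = 153 / 172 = 0.89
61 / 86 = 0.71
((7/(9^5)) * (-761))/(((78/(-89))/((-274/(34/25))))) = -1623802775/78298974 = -20.74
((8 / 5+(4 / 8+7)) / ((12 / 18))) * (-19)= -5187 / 20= -259.35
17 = 17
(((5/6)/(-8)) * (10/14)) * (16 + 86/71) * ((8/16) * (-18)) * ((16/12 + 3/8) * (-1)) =-626275/31808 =-19.69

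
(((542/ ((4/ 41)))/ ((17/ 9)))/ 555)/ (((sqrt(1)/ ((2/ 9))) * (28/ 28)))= 11111/ 9435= 1.18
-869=-869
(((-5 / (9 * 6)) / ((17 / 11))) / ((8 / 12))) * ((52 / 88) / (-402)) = 65 / 492048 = 0.00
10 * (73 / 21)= 730 / 21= 34.76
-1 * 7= -7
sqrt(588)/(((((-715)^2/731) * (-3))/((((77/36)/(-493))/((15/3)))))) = 2107 * sqrt(3)/363899250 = 0.00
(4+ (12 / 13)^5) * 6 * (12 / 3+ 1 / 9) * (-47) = -6030865912 / 1113879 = -5414.29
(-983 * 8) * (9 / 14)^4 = -6449463 / 4802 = -1343.08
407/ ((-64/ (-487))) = 198209/ 64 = 3097.02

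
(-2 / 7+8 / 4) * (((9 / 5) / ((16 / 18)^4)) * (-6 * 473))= -251371593 / 17920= -14027.43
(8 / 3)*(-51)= -136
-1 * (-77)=77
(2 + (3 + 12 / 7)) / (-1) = -47 / 7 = -6.71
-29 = -29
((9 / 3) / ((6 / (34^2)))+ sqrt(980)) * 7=98 * sqrt(5)+ 4046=4265.13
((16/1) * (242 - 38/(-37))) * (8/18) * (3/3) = 575488/333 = 1728.19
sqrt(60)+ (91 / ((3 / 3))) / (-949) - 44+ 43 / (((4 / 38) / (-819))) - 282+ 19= -48890815 / 146+ 2*sqrt(15)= -334860.85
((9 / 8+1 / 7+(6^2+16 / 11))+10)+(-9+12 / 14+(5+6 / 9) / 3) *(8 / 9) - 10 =1654717 / 49896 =33.16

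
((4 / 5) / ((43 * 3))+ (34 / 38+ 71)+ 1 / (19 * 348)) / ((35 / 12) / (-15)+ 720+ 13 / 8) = 613278906 / 6153427495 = 0.10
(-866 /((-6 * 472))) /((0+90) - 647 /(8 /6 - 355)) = 459413 /137962296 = 0.00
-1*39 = -39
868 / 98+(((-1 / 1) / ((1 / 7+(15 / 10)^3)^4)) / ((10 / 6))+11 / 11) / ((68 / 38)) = 16872357715701 / 1792304792390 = 9.41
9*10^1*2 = 180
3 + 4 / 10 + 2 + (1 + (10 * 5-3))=53.40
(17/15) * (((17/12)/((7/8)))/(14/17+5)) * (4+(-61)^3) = -743425334/10395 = -71517.59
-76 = -76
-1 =-1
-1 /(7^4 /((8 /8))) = -1 /2401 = -0.00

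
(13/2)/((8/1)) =13/16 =0.81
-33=-33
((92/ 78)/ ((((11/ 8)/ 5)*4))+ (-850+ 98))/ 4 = -80537/ 429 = -187.73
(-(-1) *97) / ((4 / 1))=97 / 4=24.25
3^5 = 243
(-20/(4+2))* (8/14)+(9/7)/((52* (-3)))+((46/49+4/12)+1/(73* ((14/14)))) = -116661/186004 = -0.63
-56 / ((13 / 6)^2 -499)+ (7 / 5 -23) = -382356 / 17795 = -21.49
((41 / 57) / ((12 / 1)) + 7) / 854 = 4829 / 584136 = 0.01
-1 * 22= -22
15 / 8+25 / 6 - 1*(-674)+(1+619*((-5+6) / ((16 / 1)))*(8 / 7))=121843 / 168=725.26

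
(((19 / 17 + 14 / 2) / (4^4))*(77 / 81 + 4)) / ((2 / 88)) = 101453 / 14688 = 6.91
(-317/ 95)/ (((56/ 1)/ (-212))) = 16801/ 1330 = 12.63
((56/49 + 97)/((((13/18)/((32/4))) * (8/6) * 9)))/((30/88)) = 120912/455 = 265.74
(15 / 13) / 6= 5 / 26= 0.19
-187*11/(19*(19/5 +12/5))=-10285/589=-17.46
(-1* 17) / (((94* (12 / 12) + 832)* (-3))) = 17 / 2778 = 0.01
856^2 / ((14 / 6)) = 2198208 / 7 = 314029.71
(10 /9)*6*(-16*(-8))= 2560 /3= 853.33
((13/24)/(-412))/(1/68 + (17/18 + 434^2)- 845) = -663/94560030856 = -0.00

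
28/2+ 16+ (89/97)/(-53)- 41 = -56640/5141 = -11.02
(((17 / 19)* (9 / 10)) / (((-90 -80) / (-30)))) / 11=27 / 2090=0.01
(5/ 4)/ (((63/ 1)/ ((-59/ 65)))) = -59/ 3276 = -0.02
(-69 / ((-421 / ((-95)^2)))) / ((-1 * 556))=-622725 / 234076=-2.66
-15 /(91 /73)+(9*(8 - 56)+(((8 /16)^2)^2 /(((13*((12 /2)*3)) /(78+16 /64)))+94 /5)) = -222879157 /524160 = -425.21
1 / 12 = 0.08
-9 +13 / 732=-6575 / 732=-8.98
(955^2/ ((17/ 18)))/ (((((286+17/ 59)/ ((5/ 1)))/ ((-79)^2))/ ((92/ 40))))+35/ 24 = 1668378279553945/ 6891528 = 242091199.45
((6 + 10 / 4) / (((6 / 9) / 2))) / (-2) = -51 / 4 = -12.75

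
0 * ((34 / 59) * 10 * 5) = 0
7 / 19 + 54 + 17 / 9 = 9620 / 171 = 56.26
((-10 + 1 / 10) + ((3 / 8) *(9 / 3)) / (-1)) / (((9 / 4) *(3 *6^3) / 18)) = -49 / 360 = -0.14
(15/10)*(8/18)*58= 116/3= 38.67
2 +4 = 6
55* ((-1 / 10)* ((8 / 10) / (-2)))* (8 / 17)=88 / 85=1.04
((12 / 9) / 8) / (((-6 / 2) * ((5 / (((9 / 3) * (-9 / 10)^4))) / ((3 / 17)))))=-6561 / 1700000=-0.00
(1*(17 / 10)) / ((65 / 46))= 391 / 325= 1.20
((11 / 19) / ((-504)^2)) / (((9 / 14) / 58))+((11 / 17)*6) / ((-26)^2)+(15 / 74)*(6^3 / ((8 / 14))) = 12636347416955 / 164906016912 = 76.63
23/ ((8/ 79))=1817/ 8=227.12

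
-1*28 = -28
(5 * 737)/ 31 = 3685/ 31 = 118.87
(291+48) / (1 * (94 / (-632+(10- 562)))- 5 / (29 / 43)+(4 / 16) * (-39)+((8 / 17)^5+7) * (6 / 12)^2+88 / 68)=-8263499586864 / 345977315987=-23.88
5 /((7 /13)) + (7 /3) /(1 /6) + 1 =170 /7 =24.29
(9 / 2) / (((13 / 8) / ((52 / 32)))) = 9 / 2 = 4.50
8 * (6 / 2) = 24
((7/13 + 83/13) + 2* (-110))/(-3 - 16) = 2770/247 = 11.21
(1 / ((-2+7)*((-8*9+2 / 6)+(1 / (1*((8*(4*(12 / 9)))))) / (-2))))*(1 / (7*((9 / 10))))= -512 / 1156029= -0.00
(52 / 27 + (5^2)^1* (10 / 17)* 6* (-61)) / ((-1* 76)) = 617404 / 8721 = 70.80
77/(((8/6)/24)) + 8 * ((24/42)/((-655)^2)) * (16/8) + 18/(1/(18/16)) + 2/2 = 16904872331/12012700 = 1407.25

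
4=4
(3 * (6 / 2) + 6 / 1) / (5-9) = -15 / 4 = -3.75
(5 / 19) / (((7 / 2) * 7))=10 / 931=0.01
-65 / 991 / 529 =-65 / 524239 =-0.00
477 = 477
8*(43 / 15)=344 / 15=22.93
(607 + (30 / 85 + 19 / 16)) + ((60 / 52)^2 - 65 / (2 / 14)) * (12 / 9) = 503201 / 137904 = 3.65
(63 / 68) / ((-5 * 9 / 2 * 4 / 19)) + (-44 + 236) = 130427 / 680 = 191.80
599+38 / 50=14994 / 25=599.76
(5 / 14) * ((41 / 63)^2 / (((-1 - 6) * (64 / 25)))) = -210125 / 24893568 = -0.01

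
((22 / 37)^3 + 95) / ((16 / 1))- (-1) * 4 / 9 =46645939 / 7294032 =6.40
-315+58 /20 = -3121 /10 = -312.10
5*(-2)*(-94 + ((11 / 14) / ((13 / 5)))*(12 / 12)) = 85265 / 91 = 936.98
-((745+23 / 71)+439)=-84087 / 71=-1184.32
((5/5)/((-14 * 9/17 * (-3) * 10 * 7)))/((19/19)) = 17/26460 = 0.00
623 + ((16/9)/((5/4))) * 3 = 9409/15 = 627.27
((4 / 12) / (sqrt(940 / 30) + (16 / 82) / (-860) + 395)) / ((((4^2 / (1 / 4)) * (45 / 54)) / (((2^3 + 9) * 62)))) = 9705174423669 / 581824946186192 - 8190025315 * sqrt(282) / 581824946186192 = 0.02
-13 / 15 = -0.87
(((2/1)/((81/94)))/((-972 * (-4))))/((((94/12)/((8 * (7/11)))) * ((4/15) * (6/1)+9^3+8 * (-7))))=140/243432783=0.00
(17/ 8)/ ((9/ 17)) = 289/ 72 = 4.01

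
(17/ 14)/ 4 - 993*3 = -166807/ 56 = -2978.70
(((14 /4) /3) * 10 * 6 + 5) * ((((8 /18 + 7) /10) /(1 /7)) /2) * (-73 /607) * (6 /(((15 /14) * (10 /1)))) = -239659 /18210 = -13.16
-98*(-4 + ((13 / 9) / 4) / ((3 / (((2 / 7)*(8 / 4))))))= 385.26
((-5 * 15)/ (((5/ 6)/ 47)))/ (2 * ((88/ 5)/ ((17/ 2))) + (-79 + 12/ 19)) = 2277150/ 39959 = 56.99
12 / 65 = 0.18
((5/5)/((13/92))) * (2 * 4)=736/13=56.62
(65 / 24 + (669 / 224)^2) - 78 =-9990821 / 150528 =-66.37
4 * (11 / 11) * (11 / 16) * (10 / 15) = 11 / 6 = 1.83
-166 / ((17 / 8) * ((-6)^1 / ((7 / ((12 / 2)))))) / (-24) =-581 / 918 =-0.63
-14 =-14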